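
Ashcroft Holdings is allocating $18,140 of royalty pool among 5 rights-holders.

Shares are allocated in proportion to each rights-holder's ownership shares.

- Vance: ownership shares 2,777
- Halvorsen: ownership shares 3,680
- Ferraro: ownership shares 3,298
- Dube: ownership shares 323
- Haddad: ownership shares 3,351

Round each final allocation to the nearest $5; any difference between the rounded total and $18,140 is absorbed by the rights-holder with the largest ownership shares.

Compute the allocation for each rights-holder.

Combined ownership shares = 13,429.
Pro-rata amounts: Vance 2,777/13,429 × $18,140 = 3,751.19; Halvorsen 3,680/13,429 × $18,140 = 4,970.97; Ferraro 3,298/13,429 × $18,140 = 4,454.96; Dube 323/13,429 × $18,140 = 436.31; Haddad 3,351/13,429 × $18,140 = 4,526.56.
At nearest $5: Vance $3,750; Halvorsen $4,970; Ferraro $4,455; Dube $435; Haddad $4,525. Sum = $18,135.
Difference $18,140 − $18,135 = +$5 applied to largest ownership shares (Halvorsen): Halvorsen becomes $4,975.

Vance: $3,750 · Halvorsen: $4,975 · Ferraro: $4,455 · Dube: $435 · Haddad: $4,525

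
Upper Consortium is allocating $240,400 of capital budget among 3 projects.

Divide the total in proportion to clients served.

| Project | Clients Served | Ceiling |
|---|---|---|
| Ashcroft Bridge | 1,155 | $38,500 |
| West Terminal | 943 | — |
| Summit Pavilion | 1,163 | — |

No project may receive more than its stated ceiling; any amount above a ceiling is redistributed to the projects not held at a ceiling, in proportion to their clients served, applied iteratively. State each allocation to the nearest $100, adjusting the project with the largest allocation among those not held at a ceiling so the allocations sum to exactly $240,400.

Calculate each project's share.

Ashcroft Bridge: $38,500; West Terminal: $90,400; Summit Pavilion: $111,500

Sum of clients served: 3,261.
Pro-rata shares before constraints: Ashcroft Bridge 85,146.27; West Terminal 69,517.69; Summit Pavilion 85,736.03.
Capped: Ashcroft Bridge ($38,500); balance $201,900 reallocated over remaining clients served 2,106.
Remaining shares: West Terminal 90,404.42 → $90,400; Summit Pavilion 111,495.58 → $111,500.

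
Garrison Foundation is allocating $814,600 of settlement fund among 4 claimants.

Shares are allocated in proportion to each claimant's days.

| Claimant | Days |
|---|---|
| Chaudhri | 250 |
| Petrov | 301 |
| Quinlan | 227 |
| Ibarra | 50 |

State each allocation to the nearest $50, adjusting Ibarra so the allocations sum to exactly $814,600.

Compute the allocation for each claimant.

Total days = 828.
Raw shares: Chaudhri 250/828 × $814,600 = 245,954.11; Petrov 301/828 × $814,600 = 296,128.74; Quinlan 227/828 × $814,600 = 223,326.33; Ibarra 50/828 × $814,600 = 49,190.82.
After rounding ($50): Chaudhri $245,950; Petrov $296,150; Quinlan $223,350; Ibarra $49,200. Sum = $814,650.
Difference $814,600 − $814,650 = −$50 applied to Ibarra: Ibarra becomes $49,150.

Chaudhri: $245,950 | Petrov: $296,150 | Quinlan: $223,350 | Ibarra: $49,150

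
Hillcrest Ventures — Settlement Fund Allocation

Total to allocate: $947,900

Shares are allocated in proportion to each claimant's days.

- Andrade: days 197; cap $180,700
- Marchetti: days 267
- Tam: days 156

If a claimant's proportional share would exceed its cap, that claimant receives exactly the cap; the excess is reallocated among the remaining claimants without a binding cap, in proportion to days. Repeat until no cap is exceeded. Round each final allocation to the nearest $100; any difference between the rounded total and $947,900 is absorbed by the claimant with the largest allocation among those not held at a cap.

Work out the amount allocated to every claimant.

Andrade: $180,700 | Marchetti: $484,300 | Tam: $282,900

Combined days = 620.
Unconstrained shares: Andrade 301,187.58; Marchetti 408,208.55; Tam 238,503.87.
Held at cap: Andrade ($180,700); residual $767,200 reallocated over remaining days 423.
Shares after redistribution: Marchetti 484,260.99 → $484,300; Tam 282,939.01 → $282,900.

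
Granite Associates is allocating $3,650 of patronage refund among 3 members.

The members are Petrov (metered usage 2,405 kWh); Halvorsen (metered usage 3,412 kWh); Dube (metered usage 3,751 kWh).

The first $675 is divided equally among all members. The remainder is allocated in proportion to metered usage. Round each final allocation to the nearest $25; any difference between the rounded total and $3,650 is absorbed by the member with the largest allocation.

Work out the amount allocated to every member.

Petrov: $975; Halvorsen: $1,275; Dube: $1,400

Equal tier: $675 ÷ 3 = $225 apiece.
Remainder $2,975 by metered usage (total 9,568): Petrov 747.79 → $750; Halvorsen 1,060.90 → $1,050; Dube 1,166.31 → $1,175.
Totals: Petrov $225 + $750 = $975; Halvorsen $225 + $1,050 = $1,275; Dube $225 + $1,175 = $1,400.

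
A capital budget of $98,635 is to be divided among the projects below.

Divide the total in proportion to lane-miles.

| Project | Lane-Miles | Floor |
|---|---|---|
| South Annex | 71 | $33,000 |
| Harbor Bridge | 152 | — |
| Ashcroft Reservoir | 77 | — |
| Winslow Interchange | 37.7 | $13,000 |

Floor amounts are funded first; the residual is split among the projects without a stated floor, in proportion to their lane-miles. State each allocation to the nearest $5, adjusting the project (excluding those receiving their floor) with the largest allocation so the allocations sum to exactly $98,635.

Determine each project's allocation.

South Annex: $33,000 | Harbor Bridge: $34,935 | Ashcroft Reservoir: $17,700 | Winslow Interchange: $13,000

Fund the minimums — South Annex $33,000; Winslow Interchange $13,000. Residual $52,635.
Residual split over remaining lane-miles 229: Harbor Bridge 34,936.77 → $34,935; Ashcroft Reservoir 17,698.23 → $17,700.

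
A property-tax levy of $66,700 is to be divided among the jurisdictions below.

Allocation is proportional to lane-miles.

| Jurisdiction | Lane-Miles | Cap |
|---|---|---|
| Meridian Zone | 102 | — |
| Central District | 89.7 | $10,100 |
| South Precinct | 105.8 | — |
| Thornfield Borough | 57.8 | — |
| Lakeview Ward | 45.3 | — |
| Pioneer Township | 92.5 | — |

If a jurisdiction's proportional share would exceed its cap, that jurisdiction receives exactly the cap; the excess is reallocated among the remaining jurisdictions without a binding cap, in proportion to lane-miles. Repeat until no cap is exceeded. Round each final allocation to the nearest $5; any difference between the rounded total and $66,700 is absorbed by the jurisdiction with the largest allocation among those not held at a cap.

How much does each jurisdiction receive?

Meridian Zone: $14,310 · Central District: $10,100 · South Precinct: $14,845 · Thornfield Borough: $8,110 · Lakeview Ward: $6,355 · Pioneer Township: $12,980

Total lane-miles = 493.1.
Proportional shares (ignoring caps): Meridian Zone 13,797.20; Central District 12,133.42; South Precinct 14,311.21; Thornfield Borough 7,818.41; Lakeview Ward 6,127.58; Pioneer Township 12,512.17.
Cap binds for Central District ($10,100); remaining pool $56,600 reallocated over remaining lane-miles 403.4.
Shares after redistribution: Meridian Zone 14,311.35 → $14,310; South Precinct 14,844.52 → $14,845; Thornfield Borough 8,109.77 → $8,110; Lakeview Ward 6,355.92 → $6,355; Pioneer Township 12,978.43 → $12,980.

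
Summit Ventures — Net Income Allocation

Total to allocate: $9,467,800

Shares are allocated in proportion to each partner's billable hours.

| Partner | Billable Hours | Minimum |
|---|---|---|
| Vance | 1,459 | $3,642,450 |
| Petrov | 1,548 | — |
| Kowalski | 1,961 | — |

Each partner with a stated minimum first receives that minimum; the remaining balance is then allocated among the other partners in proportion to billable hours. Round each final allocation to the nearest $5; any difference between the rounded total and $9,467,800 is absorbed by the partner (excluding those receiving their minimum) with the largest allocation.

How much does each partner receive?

Fund the minimums — Vance $3,642,450. Remaining pool $5,825,350.
Remaining pool split over remaining billable hours 3,509: Petrov 2,569,860.87 → $2,569,860; Kowalski 3,255,489.13 → $3,255,490.

Vance: $3,642,450; Petrov: $2,569,860; Kowalski: $3,255,490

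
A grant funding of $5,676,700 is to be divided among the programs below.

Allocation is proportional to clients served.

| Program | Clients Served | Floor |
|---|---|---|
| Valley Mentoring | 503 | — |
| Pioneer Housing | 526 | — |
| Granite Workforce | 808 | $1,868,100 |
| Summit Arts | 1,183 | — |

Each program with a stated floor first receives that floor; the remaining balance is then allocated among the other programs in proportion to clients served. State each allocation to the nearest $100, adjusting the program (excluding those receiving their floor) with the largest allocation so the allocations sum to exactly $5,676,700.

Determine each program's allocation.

Guaranteed amounts: Granite Workforce $1,868,100. Residual $3,808,600.
Residual split over remaining clients served 2,212: Valley Mentoring 866,060.49 → $866,100; Pioneer Housing 905,661.66 → $905,700; Summit Arts 2,036,877.85 → $2,036,900.
Rounding difference −$100 applied to Summit Arts → $2,036,800.

Valley Mentoring: $866,100 | Pioneer Housing: $905,700 | Granite Workforce: $1,868,100 | Summit Arts: $2,036,800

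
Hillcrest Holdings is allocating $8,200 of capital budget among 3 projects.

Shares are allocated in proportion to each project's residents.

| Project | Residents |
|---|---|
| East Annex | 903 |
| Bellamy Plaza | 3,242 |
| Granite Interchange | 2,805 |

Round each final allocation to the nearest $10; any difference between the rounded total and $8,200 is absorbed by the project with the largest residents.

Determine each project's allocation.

East Annex: $1,070; Bellamy Plaza: $3,820; Granite Interchange: $3,310

Residents total: 903 + 3,242 + 2,805 = 6,950.
Unrounded shares: East Annex 1,065.41; Bellamy Plaza 3,825.09; Granite Interchange 3,309.50.
Rounded to nearest $10: East Annex $1,070; Bellamy Plaza $3,830; Granite Interchange $3,310. Sum = $8,210.
Difference $8,200 − $8,210 = −$10 applied to largest residents (Bellamy Plaza): Bellamy Plaza becomes $3,820.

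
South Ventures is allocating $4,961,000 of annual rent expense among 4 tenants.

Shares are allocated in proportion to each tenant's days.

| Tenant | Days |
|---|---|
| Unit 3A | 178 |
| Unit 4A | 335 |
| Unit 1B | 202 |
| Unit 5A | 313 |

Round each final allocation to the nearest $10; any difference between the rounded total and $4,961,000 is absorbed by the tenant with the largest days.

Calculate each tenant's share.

Unit 3A: $859,010 | Unit 4A: $1,616,660 | Unit 1B: $974,830 | Unit 5A: $1,510,500

Total days = 1,028.
Pro-rata amounts: Unit 3A 178/1,028 × $4,961,000 = 859,005.84; Unit 4A 335/1,028 × $4,961,000 = 1,616,668.29; Unit 1B 202/1,028 × $4,961,000 = 974,826.85; Unit 5A 313/1,028 × $4,961,000 = 1,510,499.03.
Rounded to nearest $10: Unit 3A $859,010; Unit 4A $1,616,670; Unit 1B $974,830; Unit 5A $1,510,500. Sum = $4,961,010.
Difference $4,961,000 − $4,961,010 = −$10 applied to largest days (Unit 4A): Unit 4A becomes $1,616,660.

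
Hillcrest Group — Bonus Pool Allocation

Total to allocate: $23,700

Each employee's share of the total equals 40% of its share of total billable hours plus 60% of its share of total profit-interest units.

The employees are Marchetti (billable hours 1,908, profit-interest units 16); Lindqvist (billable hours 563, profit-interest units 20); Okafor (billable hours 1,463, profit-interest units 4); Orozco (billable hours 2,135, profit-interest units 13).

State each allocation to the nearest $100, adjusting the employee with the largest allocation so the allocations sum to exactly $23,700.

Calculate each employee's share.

Totals — billable hours 6,069, profit-interest units 53.
Blended shares (40% billable hours + 60% profit-interest units): Marchetti 0.3069; Lindqvist 0.2635; Okafor 0.1417; Orozco 0.2879.
Unrounded shares: Marchetti 7,273.20; Lindqvist 6,245.46; Okafor 3,358.47; Orozco 6,822.87.
After rounding ($100): Marchetti $7,300; Lindqvist $6,200; Okafor $3,400; Orozco $6,800. Sum = $23,700.
No rounding difference to absorb.

Marchetti: $7,300; Lindqvist: $6,200; Okafor: $3,400; Orozco: $6,800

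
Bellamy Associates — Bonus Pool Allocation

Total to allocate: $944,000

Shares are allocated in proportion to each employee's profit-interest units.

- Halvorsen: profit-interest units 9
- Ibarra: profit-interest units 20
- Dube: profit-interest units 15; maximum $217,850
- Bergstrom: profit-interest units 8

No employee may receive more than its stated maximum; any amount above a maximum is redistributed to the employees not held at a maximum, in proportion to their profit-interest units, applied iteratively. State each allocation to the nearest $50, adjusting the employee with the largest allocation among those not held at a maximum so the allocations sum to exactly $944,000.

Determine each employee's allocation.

Combined profit-interest units = 52.
Pro-rata shares before constraints: Halvorsen 163,384.62; Ibarra 363,076.92; Dube 272,307.69; Bergstrom 145,230.77.
Capped: Dube ($217,850); residual $726,150 reallocated over remaining profit-interest units 37.
Redistributed shares: Halvorsen 176,631.08 → $176,650; Ibarra 392,513.51 → $392,500; Bergstrom 157,005.41 → $157,000.

Halvorsen: $176,650 · Ibarra: $392,500 · Dube: $217,850 · Bergstrom: $157,000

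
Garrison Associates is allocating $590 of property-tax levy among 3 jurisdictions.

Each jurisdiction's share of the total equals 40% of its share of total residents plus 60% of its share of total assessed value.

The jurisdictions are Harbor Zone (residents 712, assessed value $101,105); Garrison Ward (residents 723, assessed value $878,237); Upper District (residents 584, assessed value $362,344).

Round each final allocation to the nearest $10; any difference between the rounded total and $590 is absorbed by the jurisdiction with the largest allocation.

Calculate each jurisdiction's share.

Totals — residents 2,019, assessed value 1,341,686.
Composite weights (40% residents + 60% assessed value): Harbor Zone 0.1863; Garrison Ward 0.5360; Upper District 0.2777.
Pro-rata amounts: Harbor Zone 109.90; Garrison Ward 316.23; Upper District 163.87.
After rounding ($10): Harbor Zone $110; Garrison Ward $320; Upper District $160. Sum = $590.
Sum already equals the total — no adjustment.

Harbor Zone: $110 · Garrison Ward: $320 · Upper District: $160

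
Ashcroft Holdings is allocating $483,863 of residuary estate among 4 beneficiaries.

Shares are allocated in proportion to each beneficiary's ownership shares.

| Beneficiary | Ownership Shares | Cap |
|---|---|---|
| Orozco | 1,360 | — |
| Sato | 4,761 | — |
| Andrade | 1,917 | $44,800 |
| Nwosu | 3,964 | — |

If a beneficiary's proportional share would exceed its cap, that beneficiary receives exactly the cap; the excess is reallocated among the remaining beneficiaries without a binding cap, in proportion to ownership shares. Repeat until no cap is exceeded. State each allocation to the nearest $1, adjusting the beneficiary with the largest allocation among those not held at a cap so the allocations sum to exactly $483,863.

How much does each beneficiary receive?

Sum of ownership shares: 12,002.
Unconstrained shares: Orozco 54,828.67; Sato 191,940.66; Andrade 77,284.23; Nwosu 159,809.44.
Held at cap: Andrade ($44,800); residual $439,063 reallocated over remaining ownership shares 10,085.
Redistributed shares: Orozco 59,209.29 → $59,209; Sato 207,276.05 → $207,276; Nwosu 172,577.66 → $172,578.

Orozco: $59,209 | Sato: $207,276 | Andrade: $44,800 | Nwosu: $172,578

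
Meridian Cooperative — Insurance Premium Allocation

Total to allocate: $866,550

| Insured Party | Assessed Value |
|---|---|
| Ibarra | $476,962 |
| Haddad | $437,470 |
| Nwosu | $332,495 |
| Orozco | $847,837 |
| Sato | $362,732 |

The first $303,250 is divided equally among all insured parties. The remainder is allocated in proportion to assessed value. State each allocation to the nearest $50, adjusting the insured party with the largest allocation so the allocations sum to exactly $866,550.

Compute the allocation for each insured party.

First tranche $303,250 split equally: $60,650 each.
Remainder $563,300 by assessed value (total 2,457,496): Ibarra 109,327.83 → $109,350; Haddad 100,275.59 → $100,300; Nwosu 76,213.53 → $76,200; Orozco 194,338.70 → $194,350; Sato 83,144.36 → $83,150.
Rounding difference −$50 on remainder applied to Orozco.
Totals: Ibarra $60,650 + $109,350 = $170,000; Haddad $60,650 + $100,300 = $160,950; Nwosu $60,650 + $76,200 = $136,850; Orozco $60,650 + $194,300 = $254,950; Sato $60,650 + $83,150 = $143,800.

Ibarra: $170,000 | Haddad: $160,950 | Nwosu: $136,850 | Orozco: $254,950 | Sato: $143,800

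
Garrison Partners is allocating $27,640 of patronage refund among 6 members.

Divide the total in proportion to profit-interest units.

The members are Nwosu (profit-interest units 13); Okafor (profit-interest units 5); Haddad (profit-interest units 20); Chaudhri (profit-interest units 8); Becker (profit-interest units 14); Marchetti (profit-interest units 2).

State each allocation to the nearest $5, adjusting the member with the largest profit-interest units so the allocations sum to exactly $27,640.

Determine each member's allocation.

Nwosu: $5,795; Okafor: $2,230; Haddad: $8,920; Chaudhri: $3,565; Becker: $6,240; Marchetti: $890

Profit-interest units total: 13 + 5 + 20 + 8 + 14 + 2 = 62.
Proportional shares: Nwosu 5,795.48; Okafor 2,229.03; Haddad 8,916.13; Chaudhri 3,566.45; Becker 6,241.29; Marchetti 891.61.
After rounding ($5): Nwosu $5,795; Okafor $2,230; Haddad $8,915; Chaudhri $3,565; Becker $6,240; Marchetti $890. Sum = $27,635.
Difference $27,640 − $27,635 = +$5 applied to largest profit-interest units (Haddad): Haddad becomes $8,920.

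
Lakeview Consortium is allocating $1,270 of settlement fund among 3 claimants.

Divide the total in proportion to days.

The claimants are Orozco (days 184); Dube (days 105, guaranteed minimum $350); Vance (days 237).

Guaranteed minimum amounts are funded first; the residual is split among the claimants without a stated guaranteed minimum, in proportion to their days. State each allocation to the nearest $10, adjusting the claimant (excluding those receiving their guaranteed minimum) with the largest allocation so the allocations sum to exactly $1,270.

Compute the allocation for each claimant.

Orozco: $400 | Dube: $350 | Vance: $520

Fund the minimums — Dube $350. Balance $920.
Balance split over remaining days 421: Orozco 402.09 → $400; Vance 517.91 → $520.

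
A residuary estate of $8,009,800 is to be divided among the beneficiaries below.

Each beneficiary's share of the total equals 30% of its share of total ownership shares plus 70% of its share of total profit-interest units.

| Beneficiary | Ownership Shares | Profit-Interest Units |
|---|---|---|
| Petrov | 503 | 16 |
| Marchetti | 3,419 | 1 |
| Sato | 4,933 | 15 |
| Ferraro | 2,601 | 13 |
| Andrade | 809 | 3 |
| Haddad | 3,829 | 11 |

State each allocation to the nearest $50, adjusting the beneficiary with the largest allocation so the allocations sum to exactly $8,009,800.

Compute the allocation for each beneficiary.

Ownership shares total 16,094; profit-interest units total 59.
Combined weights (30% ownership shares + 70% profit-interest units): Petrov 0.1992; Marchetti 0.0756; Sato 0.2699; Ferraro 0.2027; Andrade 0.0507; Haddad 0.2019.
Proportional shares: Petrov 1,595,605.61; Marchetti 605,510.70; Sato 2,162,002.21; Ferraro 1,623,756.23; Andrade 405,883.59; Haddad 1,617,041.65.
At nearest $50: Petrov $1,595,600; Marchetti $605,500; Sato $2,162,000; Ferraro $1,623,750; Andrade $405,900; Haddad $1,617,050. Sum = $8,009,800.
Sum already equals the total — no adjustment.

Petrov: $1,595,600 · Marchetti: $605,500 · Sato: $2,162,000 · Ferraro: $1,623,750 · Andrade: $405,900 · Haddad: $1,617,050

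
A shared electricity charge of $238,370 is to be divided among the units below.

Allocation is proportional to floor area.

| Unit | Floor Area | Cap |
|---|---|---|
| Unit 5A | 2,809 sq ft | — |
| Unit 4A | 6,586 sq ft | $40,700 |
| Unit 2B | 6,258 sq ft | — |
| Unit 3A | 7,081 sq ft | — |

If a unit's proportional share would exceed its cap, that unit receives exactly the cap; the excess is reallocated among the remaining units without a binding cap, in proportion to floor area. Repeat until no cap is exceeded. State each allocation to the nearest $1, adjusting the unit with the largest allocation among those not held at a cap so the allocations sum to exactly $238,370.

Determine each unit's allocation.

Floor area total: 22,734.
Unconstrained shares: Unit 5A 29,452.86; Unit 4A 69,055.37; Unit 2B 65,616.23; Unit 3A 74,245.53.
Cap binds for Unit 4A ($40,700); remaining pool $197,670 reallocated over remaining floor area 16,148.
Redistributed shares: Unit 5A 34,385.37 → $34,385; Unit 2B 76,605.08 → $76,605; Unit 3A 86,679.54 → $86,680.

Unit 5A: $34,385 | Unit 4A: $40,700 | Unit 2B: $76,605 | Unit 3A: $86,680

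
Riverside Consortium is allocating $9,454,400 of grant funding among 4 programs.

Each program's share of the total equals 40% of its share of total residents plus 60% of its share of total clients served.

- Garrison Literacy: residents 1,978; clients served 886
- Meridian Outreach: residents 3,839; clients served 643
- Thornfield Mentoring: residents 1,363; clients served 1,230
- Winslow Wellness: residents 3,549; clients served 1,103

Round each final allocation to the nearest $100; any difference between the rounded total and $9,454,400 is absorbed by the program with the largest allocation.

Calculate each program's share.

Residents total 10,729; clients served total 3,862.
Blended shares (40% residents + 60% clients served): Garrison Literacy 0.2114; Meridian Outreach 0.2430; Thornfield Mentoring 0.2419; Winslow Wellness 0.3037.
Raw shares: Garrison Literacy 1,998,593.46; Meridian Outreach 2,297,632.24; Thornfield Mentoring 2,287,097.31; Winslow Wellness 2,871,076.99.
Rounded to nearest $100: Garrison Literacy $1,998,600; Meridian Outreach $2,297,600; Thornfield Mentoring $2,287,100; Winslow Wellness $2,871,100. Sum = $9,454,400.
Sum already equals the total — no adjustment.

Garrison Literacy: $1,998,600; Meridian Outreach: $2,297,600; Thornfield Mentoring: $2,287,100; Winslow Wellness: $2,871,100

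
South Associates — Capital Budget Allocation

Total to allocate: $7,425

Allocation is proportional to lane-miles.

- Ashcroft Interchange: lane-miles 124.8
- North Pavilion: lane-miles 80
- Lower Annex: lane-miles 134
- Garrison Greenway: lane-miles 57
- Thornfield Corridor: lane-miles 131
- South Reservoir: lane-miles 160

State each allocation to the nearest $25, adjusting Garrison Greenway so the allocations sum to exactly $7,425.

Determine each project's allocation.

Sum of lane-miles: 686.8.
Pro-rata amounts: Ashcroft Interchange 124.8/686.8 × $7,425 = 1,349.21; North Pavilion 80/686.8 × $7,425 = 864.88; Lower Annex 134/686.8 × $7,425 = 1,448.68; Garrison Greenway 57/686.8 × $7,425 = 616.23; Thornfield Corridor 131/686.8 × $7,425 = 1,416.24; South Reservoir 160/686.8 × $7,425 = 1,729.76.
At nearest $25: Ashcroft Interchange $1,350; North Pavilion $875; Lower Annex $1,450; Garrison Greenway $625; Thornfield Corridor $1,425; South Reservoir $1,725. Sum = $7,450.
Difference $7,425 − $7,450 = −$25 applied to Garrison Greenway: Garrison Greenway becomes $600.

Ashcroft Interchange: $1,350 · North Pavilion: $875 · Lower Annex: $1,450 · Garrison Greenway: $600 · Thornfield Corridor: $1,425 · South Reservoir: $1,725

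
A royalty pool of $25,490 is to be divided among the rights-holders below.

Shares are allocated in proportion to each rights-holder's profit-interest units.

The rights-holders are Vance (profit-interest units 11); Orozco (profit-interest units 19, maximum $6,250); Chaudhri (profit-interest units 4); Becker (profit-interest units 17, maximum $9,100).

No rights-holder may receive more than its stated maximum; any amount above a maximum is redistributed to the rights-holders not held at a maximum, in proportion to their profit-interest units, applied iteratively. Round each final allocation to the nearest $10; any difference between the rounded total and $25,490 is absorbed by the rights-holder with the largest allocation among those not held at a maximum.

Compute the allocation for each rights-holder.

Combined profit-interest units = 51.
Proportional shares (ignoring caps): Vance 5,497.84; Orozco 9,496.27; Chaudhri 1,999.22; Becker 8,496.67.
Cap binds for Orozco ($6,250); remaining pool $19,240 reallocated over remaining profit-interest units 32.
Cap binds for Becker ($9,100); remaining pool $10,140 reallocated over remaining profit-interest units 15.
Redistributed shares: Vance 7,436.00 → $7,440; Chaudhri 2,704.00 → $2,700.

Vance: $7,440 · Orozco: $6,250 · Chaudhri: $2,700 · Becker: $9,100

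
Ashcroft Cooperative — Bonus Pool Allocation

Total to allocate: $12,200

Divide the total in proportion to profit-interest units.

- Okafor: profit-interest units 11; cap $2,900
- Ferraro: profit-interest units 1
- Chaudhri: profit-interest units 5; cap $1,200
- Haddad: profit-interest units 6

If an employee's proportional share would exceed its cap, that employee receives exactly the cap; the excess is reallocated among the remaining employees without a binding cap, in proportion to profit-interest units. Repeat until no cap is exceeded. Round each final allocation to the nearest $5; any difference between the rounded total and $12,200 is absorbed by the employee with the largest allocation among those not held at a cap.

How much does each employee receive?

Okafor: $2,900; Ferraro: $1,155; Chaudhri: $1,200; Haddad: $6,945

Profit-interest units total: 23.
Proportional shares (ignoring caps): Okafor 5,834.78; Ferraro 530.43; Chaudhri 2,652.17; Haddad 3,182.61.
Capped: Okafor ($2,900), Chaudhri ($1,200); remaining pool $8,100 reallocated over remaining profit-interest units 7.
Redistributed shares: Ferraro 1,157.14 → $1,155; Haddad 6,942.86 → $6,945.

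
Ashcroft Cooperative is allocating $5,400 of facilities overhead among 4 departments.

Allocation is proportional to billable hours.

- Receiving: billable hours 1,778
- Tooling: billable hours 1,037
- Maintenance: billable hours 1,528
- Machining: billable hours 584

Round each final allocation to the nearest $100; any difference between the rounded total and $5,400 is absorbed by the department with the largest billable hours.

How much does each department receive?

Receiving: $2,000; Tooling: $1,100; Maintenance: $1,700; Machining: $600

Billable hours total: 4,927.
Pro-rata amounts: Receiving 1,778/4,927 × $5,400 = 1,948.69; Tooling 1,037/4,927 × $5,400 = 1,136.55; Maintenance 1,528/4,927 × $5,400 = 1,674.69; Machining 584/4,927 × $5,400 = 640.06.
After rounding ($100): Receiving $1,900; Tooling $1,100; Maintenance $1,700; Machining $600. Sum = $5,300.
Difference $5,400 − $5,300 = +$100 applied to largest billable hours (Receiving): Receiving becomes $2,000.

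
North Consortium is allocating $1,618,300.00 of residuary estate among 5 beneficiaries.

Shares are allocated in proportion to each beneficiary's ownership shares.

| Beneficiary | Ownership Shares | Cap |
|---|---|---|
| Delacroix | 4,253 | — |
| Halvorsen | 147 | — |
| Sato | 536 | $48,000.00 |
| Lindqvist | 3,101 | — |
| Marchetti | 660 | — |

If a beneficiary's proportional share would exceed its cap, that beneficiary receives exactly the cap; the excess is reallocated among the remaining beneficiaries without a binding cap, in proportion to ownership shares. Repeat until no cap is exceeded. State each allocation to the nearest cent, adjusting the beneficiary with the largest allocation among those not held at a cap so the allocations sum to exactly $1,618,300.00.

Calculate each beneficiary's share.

Delacroix: $818,341.60 · Halvorsen: $28,285.03 · Sato: $48,000.00 · Lindqvist: $596,679.37 · Marchetti: $126,994.00

Combined ownership shares = 8,697.
Unconstrained shares: Delacroix 791,379.7746; Halvorsen 27,353.1218; Sato 99,736.5528; Lindqvist 577,020.6163; Marchetti 122,809.9345.
Cap binds for Sato ($48,000.00); remaining pool $1,570,300.00 reallocated over remaining ownership shares 8,161.
Remaining shares: Delacroix 818,341.6125 → $818,341.61; Halvorsen 28,285.0263 → $28,285.03; Lindqvist 596,679.3653 → $596,679.37; Marchetti 126,993.9958 → $126,994.00.
Rounding difference −$0.01 applied to Delacroix → $818,341.60.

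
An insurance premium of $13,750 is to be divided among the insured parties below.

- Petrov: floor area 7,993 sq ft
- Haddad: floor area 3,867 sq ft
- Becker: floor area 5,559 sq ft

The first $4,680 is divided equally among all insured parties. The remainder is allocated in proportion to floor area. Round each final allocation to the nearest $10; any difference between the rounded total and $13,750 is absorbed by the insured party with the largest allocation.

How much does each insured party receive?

$4,680 shared equally gives $1,560 per insured party.
Remainder $9,070 by floor area (total 17,419): Petrov 4,161.92 → $4,160; Haddad 2,013.53 → $2,010; Becker 2,894.55 → $2,890.
Rounding difference +$10 on remainder applied to Petrov.
Totals: Petrov $1,560 + $4,170 = $5,730; Haddad $1,560 + $2,010 = $3,570; Becker $1,560 + $2,890 = $4,450.

Petrov: $5,730; Haddad: $3,570; Becker: $4,450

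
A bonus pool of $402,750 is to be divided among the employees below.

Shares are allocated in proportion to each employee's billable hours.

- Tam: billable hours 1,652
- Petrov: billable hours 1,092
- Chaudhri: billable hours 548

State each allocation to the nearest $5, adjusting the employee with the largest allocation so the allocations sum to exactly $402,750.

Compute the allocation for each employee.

Sum of billable hours: 3,292.
Proportional shares: Tam 1,652/3,292 × $402,750 = 202,109.05; Petrov 1,092/3,292 × $402,750 = 133,597.51; Chaudhri 548/3,292 × $402,750 = 67,043.44.
After rounding ($5): Tam $202,110; Petrov $133,600; Chaudhri $67,045. Sum = $402,755.
Difference $402,750 − $402,755 = −$5 applied to largest allocation (Tam): Tam becomes $202,105.

Tam: $202,105 | Petrov: $133,600 | Chaudhri: $67,045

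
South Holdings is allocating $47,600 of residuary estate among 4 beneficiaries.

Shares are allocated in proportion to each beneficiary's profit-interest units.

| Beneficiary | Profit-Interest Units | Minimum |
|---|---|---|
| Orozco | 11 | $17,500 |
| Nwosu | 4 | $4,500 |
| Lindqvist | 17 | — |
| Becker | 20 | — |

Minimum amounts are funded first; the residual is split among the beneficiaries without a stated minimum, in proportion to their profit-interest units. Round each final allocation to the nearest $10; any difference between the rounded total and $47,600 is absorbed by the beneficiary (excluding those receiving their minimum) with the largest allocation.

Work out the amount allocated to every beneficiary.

Fund the minimums — Orozco $17,500; Nwosu $4,500. Residual $25,600.
Residual split over remaining profit-interest units 37: Lindqvist 11,762.16 → $11,760; Becker 13,837.84 → $13,840.

Orozco: $17,500 | Nwosu: $4,500 | Lindqvist: $11,760 | Becker: $13,840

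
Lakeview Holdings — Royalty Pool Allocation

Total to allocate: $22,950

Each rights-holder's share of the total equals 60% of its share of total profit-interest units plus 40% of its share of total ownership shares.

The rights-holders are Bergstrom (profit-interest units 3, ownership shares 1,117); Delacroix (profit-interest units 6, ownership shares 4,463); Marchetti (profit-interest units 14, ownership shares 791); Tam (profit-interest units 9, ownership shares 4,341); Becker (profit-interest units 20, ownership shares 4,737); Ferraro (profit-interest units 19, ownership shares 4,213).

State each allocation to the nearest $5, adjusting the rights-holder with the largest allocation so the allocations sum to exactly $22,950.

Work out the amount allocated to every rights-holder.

Profit-interest units total 71; ownership shares total 19,662.
Composite weights (60% profit-interest units + 40% ownership shares): Bergstrom 0.0481; Delacroix 0.1415; Marchetti 0.1344; Tam 0.1644; Becker 0.2654; Ferraro 0.2463.
Pro-rata amounts: Bergstrom 1,103.35; Delacroix 3,247.39; Marchetti 3,084.52; Tam 3,772.26; Becker 6,090.53; Ferraro 5,651.94.
Rounded to nearest $5: Bergstrom $1,105; Delacroix $3,245; Marchetti $3,085; Tam $3,770; Becker $6,090; Ferraro $5,650. Sum = $22,945.
Difference $22,950 − $22,945 = +$5 applied to largest allocation (Becker): Becker becomes $6,095.

Bergstrom: $1,105; Delacroix: $3,245; Marchetti: $3,085; Tam: $3,770; Becker: $6,095; Ferraro: $5,650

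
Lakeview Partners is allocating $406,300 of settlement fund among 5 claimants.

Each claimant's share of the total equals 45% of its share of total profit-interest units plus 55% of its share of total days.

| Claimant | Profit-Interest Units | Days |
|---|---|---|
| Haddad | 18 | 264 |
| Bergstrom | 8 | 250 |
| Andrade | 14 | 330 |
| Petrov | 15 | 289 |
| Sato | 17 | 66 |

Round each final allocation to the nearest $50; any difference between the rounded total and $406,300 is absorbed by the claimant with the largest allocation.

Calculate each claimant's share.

Totals — profit-interest units 72, days 1,199.
Composite weights (45% profit-interest units + 55% days): Haddad 0.2336; Bergstrom 0.1647; Andrade 0.2389; Petrov 0.2263; Sato 0.1365.
Proportional shares: Haddad 94,912.05; Bergstrom 66,909.04; Andrade 97,055.38; Petrov 91,953.33; Sato 55,470.20.
Rounded to nearest $50: Haddad $94,900; Bergstrom $66,900; Andrade $97,050; Petrov $91,950; Sato $55,450. Sum = $406,250.
Difference $406,300 − $406,250 = +$50 applied to largest allocation (Andrade): Andrade becomes $97,100.

Haddad: $94,900 · Bergstrom: $66,900 · Andrade: $97,100 · Petrov: $91,950 · Sato: $55,450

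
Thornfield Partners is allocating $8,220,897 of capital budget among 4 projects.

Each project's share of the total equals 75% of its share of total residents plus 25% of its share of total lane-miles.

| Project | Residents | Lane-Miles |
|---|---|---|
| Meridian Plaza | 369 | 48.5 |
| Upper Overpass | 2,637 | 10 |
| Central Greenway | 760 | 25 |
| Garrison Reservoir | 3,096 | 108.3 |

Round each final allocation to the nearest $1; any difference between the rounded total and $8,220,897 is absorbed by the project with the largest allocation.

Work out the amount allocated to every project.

Residents total 6,862; lane-miles total 191.8.
Blended shares (75% residents + 25% lane-miles): Meridian Plaza 0.1035; Upper Overpass 0.3013; Central Greenway 0.1157; Garrison Reservoir 0.4795.
Pro-rata amounts: Meridian Plaza 851,254.98; Upper Overpass 2,476,562.75; Central Greenway 950,764.73; Garrison Reservoir 3,942,314.55.
After rounding ($1): Meridian Plaza $851,255; Upper Overpass $2,476,563; Central Greenway $950,765; Garrison Reservoir $3,942,315. Sum = $8,220,898.
Difference $8,220,897 − $8,220,898 = −$1 applied to largest allocation (Garrison Reservoir): Garrison Reservoir becomes $3,942,314.

Meridian Plaza: $851,255 | Upper Overpass: $2,476,563 | Central Greenway: $950,765 | Garrison Reservoir: $3,942,314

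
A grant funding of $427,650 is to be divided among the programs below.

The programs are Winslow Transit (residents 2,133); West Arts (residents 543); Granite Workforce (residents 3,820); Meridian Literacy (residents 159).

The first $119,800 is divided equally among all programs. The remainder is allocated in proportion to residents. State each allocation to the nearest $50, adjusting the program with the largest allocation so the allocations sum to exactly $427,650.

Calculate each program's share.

First tranche $119,800 split equally: $29,950 each.
Remainder $307,850 by residents (total 6,655): Winslow Transit 98,669.28 → $98,650; West Arts 25,118.34 → $25,100; Granite Workforce 176,707.29 → $176,700; Meridian Literacy 7,355.09 → $7,350.
Rounding difference +$50 on remainder applied to Granite Workforce.
Totals: Winslow Transit $29,950 + $98,650 = $128,600; West Arts $29,950 + $25,100 = $55,050; Granite Workforce $29,950 + $176,750 = $206,700; Meridian Literacy $29,950 + $7,350 = $37,300.

Winslow Transit: $128,600; West Arts: $55,050; Granite Workforce: $206,700; Meridian Literacy: $37,300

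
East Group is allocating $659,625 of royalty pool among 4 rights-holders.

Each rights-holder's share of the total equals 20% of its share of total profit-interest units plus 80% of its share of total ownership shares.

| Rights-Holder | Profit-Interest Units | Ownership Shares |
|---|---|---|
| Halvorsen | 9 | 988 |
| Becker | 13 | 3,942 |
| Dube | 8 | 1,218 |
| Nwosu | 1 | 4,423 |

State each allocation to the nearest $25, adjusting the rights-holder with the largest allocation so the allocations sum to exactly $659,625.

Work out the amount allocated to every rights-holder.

Halvorsen: $87,625 | Becker: $252,100 | Dube: $94,850 | Nwosu: $225,050

Totals — profit-interest units 31, ownership shares 10,571.
Combined weights (20% profit-interest units + 80% ownership shares): Halvorsen 0.1328; Becker 0.3822; Dube 0.1438; Nwosu 0.3412.
Raw shares: Halvorsen 87,621.36; Becker 252,106.42; Dube 94,847.22; Nwosu 225,050.00.
At nearest $25: Halvorsen $87,625; Becker $252,100; Dube $94,850; Nwosu $225,050. Sum = $659,625.
No rounding difference to absorb.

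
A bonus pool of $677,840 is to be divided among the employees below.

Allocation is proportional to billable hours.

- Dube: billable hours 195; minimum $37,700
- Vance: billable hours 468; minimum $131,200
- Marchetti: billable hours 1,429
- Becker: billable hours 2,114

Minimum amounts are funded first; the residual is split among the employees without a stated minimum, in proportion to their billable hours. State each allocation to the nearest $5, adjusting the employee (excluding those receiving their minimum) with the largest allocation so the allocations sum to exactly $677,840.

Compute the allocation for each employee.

Dube: $37,700 · Vance: $131,200 · Marchetti: $205,270 · Becker: $303,670

Guaranteed amounts: Dube $37,700; Vance $131,200. Residual $508,940.
Residual split over remaining billable hours 3,543: Marchetti 205,271.03 → $205,270; Becker 303,668.97 → $303,670.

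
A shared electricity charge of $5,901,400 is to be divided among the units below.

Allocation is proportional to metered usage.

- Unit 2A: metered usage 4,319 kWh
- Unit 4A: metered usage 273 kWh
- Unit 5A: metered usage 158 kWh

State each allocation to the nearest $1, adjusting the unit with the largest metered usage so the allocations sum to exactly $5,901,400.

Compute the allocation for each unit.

Combined metered usage = 4,319 + 273 + 158 = 4,750.
Pro-rata amounts: Unit 2A 5,365,925.60; Unit 4A 339,175.20; Unit 5A 196,299.20.
Rounded to nearest $1: Unit 2A $5,365,926; Unit 4A $339,175; Unit 5A $196,299. Sum = $5,901,400.
Sum already equals the total — no adjustment.

Unit 2A: $5,365,926; Unit 4A: $339,175; Unit 5A: $196,299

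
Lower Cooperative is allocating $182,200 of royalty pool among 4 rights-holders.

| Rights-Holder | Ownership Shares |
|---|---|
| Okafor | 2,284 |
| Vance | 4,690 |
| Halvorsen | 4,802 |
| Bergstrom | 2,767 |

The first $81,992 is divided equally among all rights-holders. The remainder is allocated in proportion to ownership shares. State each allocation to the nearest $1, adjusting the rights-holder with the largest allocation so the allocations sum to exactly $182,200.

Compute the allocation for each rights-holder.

First tranche $81,992 split equally: $20,498 each.
Remainder $100,208 by ownership shares (total 14,543): Okafor 15,737.82 → $15,738; Vance 32,316.27 → $32,316; Halvorsen 33,088.00 → $33,088; Bergstrom 19,065.91 → $19,066.
Totals: Okafor $20,498 + $15,738 = $36,236; Vance $20,498 + $32,316 = $52,814; Halvorsen $20,498 + $33,088 = $53,586; Bergstrom $20,498 + $19,066 = $39,564.

Okafor: $36,236; Vance: $52,814; Halvorsen: $53,586; Bergstrom: $39,564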